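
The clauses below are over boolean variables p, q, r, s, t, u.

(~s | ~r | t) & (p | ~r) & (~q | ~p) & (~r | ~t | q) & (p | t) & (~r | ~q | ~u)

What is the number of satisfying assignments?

Case analysis on r and p:
  r=T, p=T: remaining (q,s,t,u) ∈ {(F,F,F,F); (F,F,F,T)} — 2.
  r=T, p=F: a clause becomes empty — 0.
  r=F, p=T: forces q=F; s, t, u free → 2^3 = 8.
  r=F, p=F: forces t=T; q, s, u free → 2^3 = 8.
Total: 2 + 0 + 8 + 8 = 18.

18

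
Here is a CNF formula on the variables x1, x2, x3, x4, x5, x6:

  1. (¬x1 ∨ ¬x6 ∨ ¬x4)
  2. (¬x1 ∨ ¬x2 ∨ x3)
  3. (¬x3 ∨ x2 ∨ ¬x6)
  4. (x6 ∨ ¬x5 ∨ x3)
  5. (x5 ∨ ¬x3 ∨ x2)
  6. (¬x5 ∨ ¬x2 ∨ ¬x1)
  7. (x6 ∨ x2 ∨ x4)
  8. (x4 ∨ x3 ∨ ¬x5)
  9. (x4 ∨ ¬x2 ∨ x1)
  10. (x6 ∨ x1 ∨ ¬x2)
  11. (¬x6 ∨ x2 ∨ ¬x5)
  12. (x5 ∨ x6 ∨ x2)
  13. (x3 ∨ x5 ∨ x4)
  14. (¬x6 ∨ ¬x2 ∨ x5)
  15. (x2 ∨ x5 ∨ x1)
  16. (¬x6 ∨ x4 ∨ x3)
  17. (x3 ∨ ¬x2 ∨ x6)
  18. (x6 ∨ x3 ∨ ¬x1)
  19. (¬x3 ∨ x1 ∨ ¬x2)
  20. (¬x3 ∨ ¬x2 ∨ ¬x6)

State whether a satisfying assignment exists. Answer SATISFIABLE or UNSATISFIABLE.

Set x1 = False and propagate.
For the remaining variables, x2 = False, x3 = True, x4 = True, x5 = True, x6 = False works.
So x1=F  x2=F  x3=T  x4=T  x5=T  x6=F is a satisfying assignment.

SATISFIABLE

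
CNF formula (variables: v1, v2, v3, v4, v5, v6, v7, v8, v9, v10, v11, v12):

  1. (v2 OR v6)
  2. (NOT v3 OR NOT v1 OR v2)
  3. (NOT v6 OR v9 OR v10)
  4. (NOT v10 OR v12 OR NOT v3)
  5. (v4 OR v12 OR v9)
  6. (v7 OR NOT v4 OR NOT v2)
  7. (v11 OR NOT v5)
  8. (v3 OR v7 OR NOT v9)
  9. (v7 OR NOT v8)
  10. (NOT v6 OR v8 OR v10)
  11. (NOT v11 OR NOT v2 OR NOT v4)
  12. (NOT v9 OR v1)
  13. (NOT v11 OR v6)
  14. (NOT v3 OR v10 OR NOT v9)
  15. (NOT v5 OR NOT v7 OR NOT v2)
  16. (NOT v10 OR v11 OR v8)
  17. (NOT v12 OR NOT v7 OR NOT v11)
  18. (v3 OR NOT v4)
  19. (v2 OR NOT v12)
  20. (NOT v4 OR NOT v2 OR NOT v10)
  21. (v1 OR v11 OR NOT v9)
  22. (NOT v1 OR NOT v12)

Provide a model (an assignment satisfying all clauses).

v1=False  v2=True  v3=False  v4=False  v5=False  v6=False  v7=True  v8=True  v9=False  v10=True  v11=False  v12=True

Check each clause:
  1. (v2 OR v6) — v2 is true.
  2. (NOT v1 OR v2 OR NOT v3) — v2 is true.
  3. (v10 OR NOT v6 OR v9) — v10 is true.
  4. (v12 OR NOT v10 OR NOT v3) — v12 is true.
  5. (v4 OR v12 OR v9) — v12 is true.
  6. (NOT v4 OR v7 OR NOT v2) — NOT v4 is true.
  7. (v11 OR NOT v5) — NOT v5 is true.
  8. (v3 OR NOT v9 OR v7) — NOT v9 is true.
  9. (NOT v8 OR v7) — v7 is true.
  10. (v8 OR NOT v6 OR v10) — v8 is true.
  11. (NOT v11 OR NOT v4 OR NOT v2) — NOT v4 is true.
  12. (NOT v9 OR v1) — NOT v9 is true.
  13. (NOT v11 OR v6) — NOT v11 is true.
  14. (NOT v3 OR NOT v9 OR v10) — v10 is true.
  15. (NOT v5 OR NOT v2 OR NOT v7) — NOT v5 is true.
  16. (NOT v10 OR v11 OR v8) — v8 is true.
  17. (NOT v11 OR NOT v7 OR NOT v12) — NOT v11 is true.
  18. (v3 OR NOT v4) — NOT v4 is true.
  19. (v2 OR NOT v12) — v2 is true.
  20. (NOT v10 OR NOT v4 OR NOT v2) — NOT v4 is true.
  21. (v1 OR v11 OR NOT v9) — NOT v9 is true.
  22. (NOT v12 OR NOT v1) — NOT v1 is true.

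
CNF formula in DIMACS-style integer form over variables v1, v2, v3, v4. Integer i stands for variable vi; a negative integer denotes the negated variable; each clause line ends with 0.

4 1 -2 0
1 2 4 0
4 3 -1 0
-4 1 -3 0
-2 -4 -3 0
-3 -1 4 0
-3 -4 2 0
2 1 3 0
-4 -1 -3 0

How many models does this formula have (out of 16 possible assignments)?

The models are:
  v1=F v2=T v3=F v4=T
  v1=T v2=F v3=F v4=T
  v1=T v2=T v3=F v4=T
Count: 3.

3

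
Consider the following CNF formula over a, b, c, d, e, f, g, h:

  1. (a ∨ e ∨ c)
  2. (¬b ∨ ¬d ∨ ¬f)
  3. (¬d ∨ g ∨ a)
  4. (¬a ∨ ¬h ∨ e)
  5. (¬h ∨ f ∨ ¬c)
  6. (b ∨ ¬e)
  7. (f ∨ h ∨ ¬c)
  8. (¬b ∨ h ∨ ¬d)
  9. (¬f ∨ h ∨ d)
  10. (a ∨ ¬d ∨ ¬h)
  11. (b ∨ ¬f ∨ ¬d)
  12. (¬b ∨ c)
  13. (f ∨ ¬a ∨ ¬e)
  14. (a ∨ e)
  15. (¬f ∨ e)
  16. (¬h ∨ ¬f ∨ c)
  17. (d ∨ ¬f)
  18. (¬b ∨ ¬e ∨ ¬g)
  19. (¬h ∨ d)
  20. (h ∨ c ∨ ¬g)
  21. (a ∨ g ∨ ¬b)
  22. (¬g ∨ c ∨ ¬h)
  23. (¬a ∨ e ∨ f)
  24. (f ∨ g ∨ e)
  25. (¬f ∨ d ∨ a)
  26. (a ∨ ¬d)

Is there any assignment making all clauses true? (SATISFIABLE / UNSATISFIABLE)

UNSATISFIABLE

f = True:
  propagation gives e=True, b=True, d=False; an empty clause results — contradiction.
f = False:
  a = True:
    propagation gives e=False; an empty clause results — contradiction.
  a = False:
    propagation gives e=True, b=True, c=True, h=False; an empty clause results — contradiction.
Every branch closes, so no satisfying assignment exists.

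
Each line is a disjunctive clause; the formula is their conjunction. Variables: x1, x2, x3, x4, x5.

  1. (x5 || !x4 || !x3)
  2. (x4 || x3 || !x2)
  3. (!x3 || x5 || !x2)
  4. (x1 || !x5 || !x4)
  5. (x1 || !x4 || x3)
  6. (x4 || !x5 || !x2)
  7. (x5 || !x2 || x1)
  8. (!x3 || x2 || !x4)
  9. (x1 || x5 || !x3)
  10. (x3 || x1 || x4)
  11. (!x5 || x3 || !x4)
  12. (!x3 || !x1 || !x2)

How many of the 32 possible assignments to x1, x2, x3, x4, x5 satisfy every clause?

7

Case analysis on x3 and x4:
  x3=1, x4=1: a clause becomes empty — 0.
  x3=1, x4=0: remaining (x1,x2,x5) ∈ {(0,0,1); (1,0,0); (1,0,1)} — 3.
  x3=0, x4=1: remaining (x1,x2,x5) ∈ {(1,0,0); (1,1,0)} — 2.
  x3=0, x4=0: remaining (x1,x2,x5) ∈ {(1,0,0); (1,0,1)} — 2.
Total: 0 + 3 + 2 + 2 = 7.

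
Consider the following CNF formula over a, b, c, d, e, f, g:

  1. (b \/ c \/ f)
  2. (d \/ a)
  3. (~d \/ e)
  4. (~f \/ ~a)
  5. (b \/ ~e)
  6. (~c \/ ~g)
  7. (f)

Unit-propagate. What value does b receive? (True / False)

Unit clause (f) sets f = True.
In (~a \/ ~f), ~f is now false; ~a must hold, so a = False.
(a \/ d) with a = False leaves only d, so d = True.
From (e \/ ~d) and d = True: e = True.
In (~e \/ b), ~e is now false; b must hold, so b = True.

True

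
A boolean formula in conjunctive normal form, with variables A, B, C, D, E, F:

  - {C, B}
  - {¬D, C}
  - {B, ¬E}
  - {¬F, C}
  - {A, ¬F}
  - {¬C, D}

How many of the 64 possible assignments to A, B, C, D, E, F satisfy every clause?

13

Case analysis on C and B:
  C=1, B=1: E free; 3 ways for (A,D,F) × 2^1 = 6.
  C=1, B=0: remaining (A,D,E,F) ∈ {(0,1,0,0); (1,1,0,0); (1,1,0,1)} — 3.
  C=0, B=1: remaining (A,D,E,F) ∈ {(0,0,0,0); (0,0,1,0); (1,0,0,0); (1,0,1,0)} — 4.
  C=0, B=0: a clause becomes empty — 0.
Total: 6 + 3 + 4 + 0 = 13.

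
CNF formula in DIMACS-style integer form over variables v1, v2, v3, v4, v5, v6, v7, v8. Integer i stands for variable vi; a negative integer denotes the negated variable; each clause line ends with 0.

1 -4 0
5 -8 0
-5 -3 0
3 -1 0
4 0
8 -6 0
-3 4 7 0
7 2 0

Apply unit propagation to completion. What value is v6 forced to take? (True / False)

False

(v4) is a unit clause: v4 = True.
From (NOT v4 OR v1) and v4 = True: v1 = True.
(NOT v1 OR v3) with v1 = True leaves only v3, so v3 = True.
In (NOT v3 OR NOT v5), NOT v3 is now false; NOT v5 must hold, so v5 = False.
(v5 OR NOT v8) with v5 = False leaves only NOT v8, so v8 = False.
From (NOT v6 OR v8) and v8 = False: v6 = False.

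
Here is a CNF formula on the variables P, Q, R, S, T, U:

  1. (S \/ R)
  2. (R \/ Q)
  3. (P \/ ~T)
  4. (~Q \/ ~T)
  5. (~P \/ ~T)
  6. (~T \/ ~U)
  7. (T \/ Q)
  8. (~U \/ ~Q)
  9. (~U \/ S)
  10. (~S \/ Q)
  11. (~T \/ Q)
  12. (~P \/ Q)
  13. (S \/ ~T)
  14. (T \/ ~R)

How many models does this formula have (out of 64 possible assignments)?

The models are:
  P=F Q=T R=F S=T T=F U=F
  P=T Q=T R=F S=T T=F U=F
Count: 2.

2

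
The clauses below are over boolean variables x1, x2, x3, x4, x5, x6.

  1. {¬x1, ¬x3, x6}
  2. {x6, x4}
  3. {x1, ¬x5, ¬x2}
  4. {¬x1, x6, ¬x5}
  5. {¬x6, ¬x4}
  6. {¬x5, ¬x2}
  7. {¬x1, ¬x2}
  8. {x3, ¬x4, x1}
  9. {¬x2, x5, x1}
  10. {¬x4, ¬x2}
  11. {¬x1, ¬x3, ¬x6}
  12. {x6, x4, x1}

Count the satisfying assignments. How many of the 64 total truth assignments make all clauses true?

Case analysis on x1 and x6:
  x1=T, x6=T: remaining (x2,x3,x4,x5) ∈ {(F,F,F,F); (F,F,F,T)} — 2.
  x1=T, x6=F: remaining (x2,x3,x4,x5) ∈ {(F,F,T,F)} — 1.
  x1=F, x6=T: remaining (x2,x3,x4,x5) ∈ {(F,F,F,F); (F,F,F,T); (F,T,F,F); (F,T,F,T)} — 4.
  x1=F, x6=F: remaining (x2,x3,x4,x5) ∈ {(F,T,T,F); (F,T,T,T)} — 2.
Total: 2 + 1 + 4 + 2 = 9.

9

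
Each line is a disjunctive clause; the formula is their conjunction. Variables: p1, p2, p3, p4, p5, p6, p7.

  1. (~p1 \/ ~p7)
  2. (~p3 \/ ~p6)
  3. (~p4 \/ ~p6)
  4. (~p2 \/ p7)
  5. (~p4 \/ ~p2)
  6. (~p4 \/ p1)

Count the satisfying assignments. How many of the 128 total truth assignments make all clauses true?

Case analysis on p4 and p1:
  p4=1, p1=1: remaining (p2,p3,p5,p6,p7) ∈ {(0,0,0,0,0); (0,0,1,0,0); (0,1,0,0,0); (0,1,1,0,0)} — 4.
  p4=1, p1=0: a clause becomes empty — 0.
  p4=0, p1=1: p5 free; 3 ways for (p2,p3,p6,p7) × 2^1 = 6.
  p4=0, p1=0: p5 free; 9 ways for (p2,p3,p6,p7) × 2^1 = 18.
Total: 4 + 0 + 6 + 18 = 28.

28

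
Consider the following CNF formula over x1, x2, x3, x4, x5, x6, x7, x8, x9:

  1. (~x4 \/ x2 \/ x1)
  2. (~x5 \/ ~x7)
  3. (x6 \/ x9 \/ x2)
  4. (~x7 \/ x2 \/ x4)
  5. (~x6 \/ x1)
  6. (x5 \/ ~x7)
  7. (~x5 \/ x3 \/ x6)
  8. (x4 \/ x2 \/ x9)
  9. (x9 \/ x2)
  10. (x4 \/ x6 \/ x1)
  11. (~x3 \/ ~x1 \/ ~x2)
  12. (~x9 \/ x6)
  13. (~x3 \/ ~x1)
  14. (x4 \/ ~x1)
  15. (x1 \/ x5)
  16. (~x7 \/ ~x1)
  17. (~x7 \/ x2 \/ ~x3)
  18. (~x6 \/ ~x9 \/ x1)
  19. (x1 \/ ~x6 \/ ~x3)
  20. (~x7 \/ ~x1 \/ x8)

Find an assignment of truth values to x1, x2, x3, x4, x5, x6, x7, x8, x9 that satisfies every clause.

x1=False, x2=True, x3=True, x4=True, x5=True, x6=False, x7=False, x8=True, x9=False

Check each clause:
  1. (x1 \/ ~x4 \/ x2) — x2 is true.
  2. (~x5 \/ ~x7) — ~x7 is true.
  3. (x6 \/ x2 \/ x9) — x2 is true.
  4. (x2 \/ x4 \/ ~x7) — ~x7 is true.
  5. (~x6 \/ x1) — ~x6 is true.
  6. (x5 \/ ~x7) — ~x7 is true.
  7. (x3 \/ ~x5 \/ x6) — x3 is true.
  8. (x2 \/ x9 \/ x4) — x2 is true.
  9. (x9 \/ x2) — x2 is true.
  10. (x1 \/ x6 \/ x4) — x4 is true.
  11. (~x2 \/ ~x3 \/ ~x1) — ~x1 is true.
  12. (x6 \/ ~x9) — ~x9 is true.
  13. (~x3 \/ ~x1) — ~x1 is true.
  14. (~x1 \/ x4) — x4 is true.
  15. (x5 \/ x1) — x5 is true.
  16. (~x7 \/ ~x1) — ~x7 is true.
  17. (~x3 \/ x2 \/ ~x7) — ~x7 is true.
  18. (x1 \/ ~x9 \/ ~x6) — ~x6 is true.
  19. (x1 \/ ~x3 \/ ~x6) — ~x6 is true.
  20. (~x1 \/ ~x7 \/ x8) — x8 is true.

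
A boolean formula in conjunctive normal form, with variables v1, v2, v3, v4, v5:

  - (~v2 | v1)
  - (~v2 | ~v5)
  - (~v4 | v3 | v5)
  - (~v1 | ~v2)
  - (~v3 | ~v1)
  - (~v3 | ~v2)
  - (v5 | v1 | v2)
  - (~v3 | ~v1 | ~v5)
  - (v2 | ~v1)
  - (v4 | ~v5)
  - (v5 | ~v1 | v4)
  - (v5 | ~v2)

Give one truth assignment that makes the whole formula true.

v1=0  v2=0  v3=0  v4=1  v5=1

Check each clause:
  1. (~v2 | v1) — ~v2 is true.
  2. (~v5 | ~v2) — ~v2 is true.
  3. (v3 | v5 | ~v4) — v5 is true.
  4. (~v1 | ~v2) — ~v1 is true.
  5. (~v1 | ~v3) — ~v3 is true.
  6. (~v2 | ~v3) — ~v3 is true.
  7. (v1 | v5 | v2) — v5 is true.
  8. (~v1 | ~v3 | ~v5) — ~v3 is true.
  9. (~v1 | v2) — ~v1 is true.
  10. (~v5 | v4) — v4 is true.
  11. (v4 | ~v1 | v5) — v4 is true.
  12. (v5 | ~v2) — v5 is true.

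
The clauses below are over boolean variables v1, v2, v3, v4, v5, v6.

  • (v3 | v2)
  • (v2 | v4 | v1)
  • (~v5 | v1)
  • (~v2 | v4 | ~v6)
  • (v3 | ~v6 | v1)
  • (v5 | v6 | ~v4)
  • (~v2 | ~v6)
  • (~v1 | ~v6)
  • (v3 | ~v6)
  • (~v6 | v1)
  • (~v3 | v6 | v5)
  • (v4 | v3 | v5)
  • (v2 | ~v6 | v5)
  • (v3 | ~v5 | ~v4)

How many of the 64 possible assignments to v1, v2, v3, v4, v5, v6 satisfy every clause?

Satisfying assignments:
  v1=T v2=F v3=T v4=F v5=T v6=F
  v1=T v2=F v3=T v4=T v5=T v6=F
  v1=T v2=T v3=F v4=F v5=T v6=F
  v1=T v2=T v3=T v4=F v5=T v6=F
  v1=T v2=T v3=T v4=T v5=T v6=F
Count: 5.

5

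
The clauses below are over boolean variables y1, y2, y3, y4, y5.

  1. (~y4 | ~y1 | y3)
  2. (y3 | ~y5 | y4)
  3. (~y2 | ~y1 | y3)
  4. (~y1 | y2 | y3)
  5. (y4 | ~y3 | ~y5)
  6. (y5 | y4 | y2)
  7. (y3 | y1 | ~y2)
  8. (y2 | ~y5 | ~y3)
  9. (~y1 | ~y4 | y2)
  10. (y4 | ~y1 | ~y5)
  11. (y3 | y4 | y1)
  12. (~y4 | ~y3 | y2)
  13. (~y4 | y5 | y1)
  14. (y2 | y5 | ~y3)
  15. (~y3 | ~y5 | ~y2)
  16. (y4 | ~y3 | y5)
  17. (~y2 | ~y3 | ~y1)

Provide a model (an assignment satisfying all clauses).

Try y1 = False.
Branch on y2: take y2 = False.
For the remaining variables, y3 = False, y4 = True, y5 = True works.
Every clause has at least one true literal under this assignment.

y1=F, y2=F, y3=F, y4=T, y5=T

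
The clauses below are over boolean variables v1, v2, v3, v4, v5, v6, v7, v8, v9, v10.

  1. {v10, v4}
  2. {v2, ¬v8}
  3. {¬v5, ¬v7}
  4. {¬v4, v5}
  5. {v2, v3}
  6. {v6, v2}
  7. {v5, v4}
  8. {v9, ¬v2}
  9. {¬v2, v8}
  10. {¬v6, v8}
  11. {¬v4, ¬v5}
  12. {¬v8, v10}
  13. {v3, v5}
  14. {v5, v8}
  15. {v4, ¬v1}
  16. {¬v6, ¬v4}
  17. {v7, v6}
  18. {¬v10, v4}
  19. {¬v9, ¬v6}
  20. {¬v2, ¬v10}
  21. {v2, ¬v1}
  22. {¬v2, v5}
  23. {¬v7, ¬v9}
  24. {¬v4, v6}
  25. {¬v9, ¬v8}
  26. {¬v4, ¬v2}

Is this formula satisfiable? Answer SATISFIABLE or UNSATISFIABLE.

v2 = True:
  propagation gives v9=True, v8=True; an empty clause results — contradiction.
v2 = False:
  propagation gives v8=False, v3=True, v6=True; an empty clause results — contradiction.
Every branch closes, so no satisfying assignment exists.

UNSATISFIABLE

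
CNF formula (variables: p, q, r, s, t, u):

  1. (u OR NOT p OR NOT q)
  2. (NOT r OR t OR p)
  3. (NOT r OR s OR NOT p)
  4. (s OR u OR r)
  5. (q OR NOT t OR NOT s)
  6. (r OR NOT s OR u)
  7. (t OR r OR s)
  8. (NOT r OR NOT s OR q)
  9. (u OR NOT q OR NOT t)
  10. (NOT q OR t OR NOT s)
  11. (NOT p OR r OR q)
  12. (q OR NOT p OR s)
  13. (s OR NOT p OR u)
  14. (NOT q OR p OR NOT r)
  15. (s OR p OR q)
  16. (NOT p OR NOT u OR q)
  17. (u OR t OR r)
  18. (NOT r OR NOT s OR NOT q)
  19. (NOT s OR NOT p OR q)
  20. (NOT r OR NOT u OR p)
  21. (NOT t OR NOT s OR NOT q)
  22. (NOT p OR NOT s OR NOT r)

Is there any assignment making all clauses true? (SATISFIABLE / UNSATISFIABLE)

SATISFIABLE

Branch on p: take p = False.
The remaining clauses are satisfied by q = False, r = False, s = True, t = False, u = True.
So p=F, q=F, r=F, s=T, t=F, u=T is a satisfying assignment.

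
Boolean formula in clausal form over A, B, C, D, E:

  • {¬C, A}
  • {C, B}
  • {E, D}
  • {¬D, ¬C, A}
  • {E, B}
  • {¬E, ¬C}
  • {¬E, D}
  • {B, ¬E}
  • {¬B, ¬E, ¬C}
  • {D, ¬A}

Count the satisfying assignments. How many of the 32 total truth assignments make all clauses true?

5

Satisfying assignments:
  A=F B=T C=F D=T E=F
  A=F B=T C=F D=T E=T
  A=T B=T C=F D=T E=F
  A=T B=T C=F D=T E=T
  A=T B=T C=T D=T E=F
Count: 5.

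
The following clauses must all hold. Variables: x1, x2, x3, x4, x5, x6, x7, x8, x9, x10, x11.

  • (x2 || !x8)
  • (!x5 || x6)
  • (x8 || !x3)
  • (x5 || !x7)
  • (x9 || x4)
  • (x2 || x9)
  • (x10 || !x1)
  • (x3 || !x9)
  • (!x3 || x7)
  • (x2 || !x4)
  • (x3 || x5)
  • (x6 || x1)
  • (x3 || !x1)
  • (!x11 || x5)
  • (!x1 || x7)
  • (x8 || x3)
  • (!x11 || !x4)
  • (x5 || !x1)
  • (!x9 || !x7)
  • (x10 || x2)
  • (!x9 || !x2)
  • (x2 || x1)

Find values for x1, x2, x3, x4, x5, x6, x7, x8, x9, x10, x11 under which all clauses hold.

x1 = False, x2 = True, x3 = True, x4 = True, x5 = True, x6 = True, x7 = True, x8 = True, x9 = False, x10 = True, x11 = False

Pure literal: x6 appears only positively; assign x6 = True.
Pure literal: x10 appears only positively; assign x10 = True.
Set x1 = False and propagate.
  then x2 is forced to True.
  then x9 is forced to False.
  then x4 is forced to True.
  then x11 is forced to False.
Set x3 = True and propagate.
  then x8 is forced to True.
  then x7 is forced to True.
  then x5 is forced to True.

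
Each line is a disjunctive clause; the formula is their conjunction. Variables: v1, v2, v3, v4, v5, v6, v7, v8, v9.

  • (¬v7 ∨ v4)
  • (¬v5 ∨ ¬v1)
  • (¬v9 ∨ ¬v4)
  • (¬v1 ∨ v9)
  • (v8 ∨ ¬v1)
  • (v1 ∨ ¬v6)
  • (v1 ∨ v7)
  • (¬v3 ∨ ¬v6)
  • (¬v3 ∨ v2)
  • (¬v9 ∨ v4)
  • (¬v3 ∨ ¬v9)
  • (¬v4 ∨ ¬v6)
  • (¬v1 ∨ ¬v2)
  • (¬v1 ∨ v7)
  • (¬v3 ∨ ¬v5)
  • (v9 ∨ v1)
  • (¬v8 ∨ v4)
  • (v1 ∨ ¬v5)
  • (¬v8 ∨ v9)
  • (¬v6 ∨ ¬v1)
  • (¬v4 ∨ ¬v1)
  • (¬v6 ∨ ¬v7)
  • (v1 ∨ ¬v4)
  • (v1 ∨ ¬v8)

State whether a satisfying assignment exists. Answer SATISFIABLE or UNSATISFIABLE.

UNSATISFIABLE

v1 = True:
  propagation gives v5=False, v9=True, v4=False; an empty clause results — contradiction.
v1 = False:
  propagation gives v6=False, v7=True, v4=True; an empty clause results — contradiction.
Every branch closes, so no satisfying assignment exists.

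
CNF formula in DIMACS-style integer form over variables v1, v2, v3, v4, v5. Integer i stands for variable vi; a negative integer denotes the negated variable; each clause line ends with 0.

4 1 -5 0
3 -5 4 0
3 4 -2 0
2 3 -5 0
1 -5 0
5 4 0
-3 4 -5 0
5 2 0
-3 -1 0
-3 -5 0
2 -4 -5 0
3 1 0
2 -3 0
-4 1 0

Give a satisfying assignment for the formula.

v1=T, v2=T, v3=F, v4=T, v5=T

Set v1 = True and propagate.
  then v3 is forced to False.
Try v2 = True.
  then v4 is forced to True.
v5 is now unconstrained; take v5 = True.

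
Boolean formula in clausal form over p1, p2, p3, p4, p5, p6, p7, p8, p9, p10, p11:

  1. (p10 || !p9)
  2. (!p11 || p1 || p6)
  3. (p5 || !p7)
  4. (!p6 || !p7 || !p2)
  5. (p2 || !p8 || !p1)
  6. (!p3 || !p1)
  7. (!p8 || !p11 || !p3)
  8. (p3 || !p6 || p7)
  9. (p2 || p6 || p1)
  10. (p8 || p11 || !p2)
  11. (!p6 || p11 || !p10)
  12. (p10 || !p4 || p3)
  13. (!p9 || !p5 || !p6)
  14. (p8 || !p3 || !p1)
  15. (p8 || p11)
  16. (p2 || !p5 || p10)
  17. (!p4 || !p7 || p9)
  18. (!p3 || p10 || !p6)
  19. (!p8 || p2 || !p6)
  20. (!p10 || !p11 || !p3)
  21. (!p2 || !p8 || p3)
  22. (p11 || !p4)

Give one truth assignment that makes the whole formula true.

p1=T, p2=T, p3=F, p4=F, p5=T, p6=F, p7=T, p8=F, p9=T, p10=T, p11=T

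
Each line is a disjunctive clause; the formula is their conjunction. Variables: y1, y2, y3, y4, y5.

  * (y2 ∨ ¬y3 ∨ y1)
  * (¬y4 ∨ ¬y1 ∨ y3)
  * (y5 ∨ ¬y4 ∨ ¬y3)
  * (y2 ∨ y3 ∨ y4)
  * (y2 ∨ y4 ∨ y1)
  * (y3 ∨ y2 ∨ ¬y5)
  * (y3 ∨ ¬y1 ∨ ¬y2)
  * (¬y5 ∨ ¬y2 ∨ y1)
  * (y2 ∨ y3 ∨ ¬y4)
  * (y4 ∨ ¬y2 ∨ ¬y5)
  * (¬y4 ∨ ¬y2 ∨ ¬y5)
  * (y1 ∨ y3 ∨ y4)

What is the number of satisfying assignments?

6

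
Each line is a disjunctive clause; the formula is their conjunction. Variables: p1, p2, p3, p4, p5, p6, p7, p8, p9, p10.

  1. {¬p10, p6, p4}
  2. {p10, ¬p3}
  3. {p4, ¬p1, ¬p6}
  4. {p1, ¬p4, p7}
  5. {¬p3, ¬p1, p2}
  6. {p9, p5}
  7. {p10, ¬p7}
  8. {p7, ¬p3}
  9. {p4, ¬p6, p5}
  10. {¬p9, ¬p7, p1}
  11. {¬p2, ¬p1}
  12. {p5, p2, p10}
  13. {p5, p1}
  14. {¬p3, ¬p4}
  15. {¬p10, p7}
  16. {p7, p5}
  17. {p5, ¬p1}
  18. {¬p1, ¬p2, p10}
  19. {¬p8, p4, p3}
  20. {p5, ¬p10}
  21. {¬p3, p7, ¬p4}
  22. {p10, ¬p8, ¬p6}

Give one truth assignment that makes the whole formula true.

p1=False, p2=False, p3=False, p4=True, p5=True, p6=True, p7=True, p8=True, p9=False, p10=True

Check each clause:
  1. {p6, p4, ¬p10} — p4 is true.
  2. {¬p3, p10} — p10 is true.
  3. {p4, ¬p6, ¬p1} — p4 is true.
  4. {p1, ¬p4, p7} — p7 is true.
  5. {p2, ¬p3, ¬p1} — ¬p3 is true.
  6. {p9, p5} — p5 is true.
  7. {¬p7, p10} — p10 is true.
  8. {¬p3, p7} — ¬p3 is true.
  9. {¬p6, p5, p4} — p4 is true.
  10. {p1, ¬p9, ¬p7} — ¬p9 is true.
  11. {¬p2, ¬p1} — ¬p2 is true.
  12. {p5, p2, p10} — p10 is true.
  13. {p5, p1} — p5 is true.
  14. {¬p3, ¬p4} — ¬p3 is true.
  15. {¬p10, p7} — p7 is true.
  16. {p5, p7} — p5 is true.
  17. {p5, ¬p1} — p5 is true.
  18. {p10, ¬p1, ¬p2} — p10 is true.
  19. {¬p8, p4, p3} — p4 is true.
  20. {¬p10, p5} — p5 is true.
  21. {¬p4, ¬p3, p7} — ¬p3 is true.
  22. {¬p8, p10, ¬p6} — p10 is true.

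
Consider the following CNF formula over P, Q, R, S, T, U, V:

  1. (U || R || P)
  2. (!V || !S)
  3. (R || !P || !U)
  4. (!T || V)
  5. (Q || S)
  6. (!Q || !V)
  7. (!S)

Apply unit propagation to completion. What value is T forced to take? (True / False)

False

(!S) is a unit clause: S = False.
(S || Q) with S = False leaves only Q, so Q = True.
From (!Q || !V) and Q = True: V = False.
In (!T || V), V is now false; !T must hold, so T = False.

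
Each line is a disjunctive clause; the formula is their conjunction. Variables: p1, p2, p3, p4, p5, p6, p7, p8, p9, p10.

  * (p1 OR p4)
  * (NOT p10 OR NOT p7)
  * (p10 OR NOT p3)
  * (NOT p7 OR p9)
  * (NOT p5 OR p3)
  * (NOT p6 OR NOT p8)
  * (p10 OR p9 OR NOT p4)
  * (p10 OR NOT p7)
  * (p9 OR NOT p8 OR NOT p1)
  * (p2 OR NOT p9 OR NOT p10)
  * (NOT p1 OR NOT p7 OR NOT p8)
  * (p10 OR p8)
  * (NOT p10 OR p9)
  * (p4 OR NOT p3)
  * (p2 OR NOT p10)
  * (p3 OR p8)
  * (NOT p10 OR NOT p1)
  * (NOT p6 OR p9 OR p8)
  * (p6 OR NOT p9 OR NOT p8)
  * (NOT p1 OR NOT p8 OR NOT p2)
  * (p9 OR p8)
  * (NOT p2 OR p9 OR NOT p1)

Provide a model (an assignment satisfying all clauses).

p1=False, p2=True, p3=True, p4=True, p5=False, p6=True, p7=False, p8=False, p9=True, p10=True

Pure literal: p5 appears only negated; assign p5 = False.
p7 occurs only negated in the remaining clauses — set p7 = False.
Try p1 = False.
  then p4 is forced to True.
For the remaining variables, p2 = True, p3 = True, p6 = True, p8 = False, p9 = True, p10 = True works.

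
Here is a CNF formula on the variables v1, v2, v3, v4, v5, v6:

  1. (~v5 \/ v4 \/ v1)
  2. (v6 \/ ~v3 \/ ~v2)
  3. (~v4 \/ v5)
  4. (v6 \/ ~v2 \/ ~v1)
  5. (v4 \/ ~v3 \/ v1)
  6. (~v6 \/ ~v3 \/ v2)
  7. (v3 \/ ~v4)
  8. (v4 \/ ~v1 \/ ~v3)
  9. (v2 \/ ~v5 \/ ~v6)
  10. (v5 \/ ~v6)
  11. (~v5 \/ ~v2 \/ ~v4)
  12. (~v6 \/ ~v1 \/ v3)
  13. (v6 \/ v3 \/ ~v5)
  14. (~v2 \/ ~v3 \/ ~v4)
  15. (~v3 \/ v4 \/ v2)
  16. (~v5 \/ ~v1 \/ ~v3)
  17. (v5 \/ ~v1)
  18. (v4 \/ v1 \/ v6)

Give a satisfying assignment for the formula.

v1 = F, v2 = F, v3 = T, v4 = T, v5 = T, v6 = F

Try v1 = False.
Set v2 = False and propagate.
Branch on v3: take v3 = True.
  then v4 is forced to True.
  then v5 is forced to True.
  then v6 is forced to False.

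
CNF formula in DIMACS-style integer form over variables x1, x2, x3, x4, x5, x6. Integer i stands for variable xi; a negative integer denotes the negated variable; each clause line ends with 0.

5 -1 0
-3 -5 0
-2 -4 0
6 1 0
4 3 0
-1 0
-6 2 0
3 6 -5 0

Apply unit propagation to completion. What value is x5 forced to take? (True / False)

False

Unit clause (~x1) sets x1 = False.
(x1 | x6) with x1 = False leaves only x6, so x6 = True.
(~x6 | x2) with x6 = True leaves only x2, so x2 = True.
From (~x2 | ~x4) and x2 = True: x4 = False.
From (x4 | x3) and x4 = False: x3 = True.
From (~x3 | ~x5) and x3 = True: x5 = False.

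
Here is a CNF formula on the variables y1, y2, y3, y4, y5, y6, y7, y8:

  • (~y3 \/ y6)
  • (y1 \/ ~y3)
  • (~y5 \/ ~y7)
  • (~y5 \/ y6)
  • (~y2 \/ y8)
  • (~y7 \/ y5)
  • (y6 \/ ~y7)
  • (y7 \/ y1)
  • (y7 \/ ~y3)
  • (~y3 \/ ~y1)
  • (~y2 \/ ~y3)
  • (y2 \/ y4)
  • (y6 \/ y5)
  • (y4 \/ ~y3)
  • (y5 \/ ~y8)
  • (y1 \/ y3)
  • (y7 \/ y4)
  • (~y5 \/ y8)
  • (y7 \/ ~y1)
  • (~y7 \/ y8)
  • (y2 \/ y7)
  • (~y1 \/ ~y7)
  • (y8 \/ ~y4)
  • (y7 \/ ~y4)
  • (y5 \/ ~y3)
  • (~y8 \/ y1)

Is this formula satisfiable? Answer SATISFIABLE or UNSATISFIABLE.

y7 = True:
  propagation gives y5=False; an empty clause results — contradiction.
y7 = False:
  propagation gives y1=True; an empty clause results — contradiction.
Every branch closes, so no satisfying assignment exists.

UNSATISFIABLE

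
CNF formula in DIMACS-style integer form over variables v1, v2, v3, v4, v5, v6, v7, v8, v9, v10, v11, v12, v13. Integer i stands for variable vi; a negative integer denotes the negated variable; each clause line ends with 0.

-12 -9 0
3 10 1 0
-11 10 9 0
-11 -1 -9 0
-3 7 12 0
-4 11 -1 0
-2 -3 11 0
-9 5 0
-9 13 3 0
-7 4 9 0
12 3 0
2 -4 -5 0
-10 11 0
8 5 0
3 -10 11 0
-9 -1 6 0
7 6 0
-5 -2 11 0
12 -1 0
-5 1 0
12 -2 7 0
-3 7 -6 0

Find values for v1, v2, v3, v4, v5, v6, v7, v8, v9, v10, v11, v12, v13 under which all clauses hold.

v1=True  v2=False  v3=False  v4=True  v5=False  v6=True  v7=False  v8=True  v9=False  v10=True  v11=True  v12=True  v13=True

Pure literal: v8 appears only positively; assign v8 = True.
Pure literal: v13 appears only positively; assign v13 = True.
Set v1 = True and propagate.
  then v12 is forced to True.
  then v9 is forced to False.
Set v2 = False and propagate.
Set v3 = False and propagate.
For the remaining variables, v4 = True, v5 = False, v6 = True, v7 = False, v10 = True, v11 = True works.
Every clause has at least one true literal under this assignment.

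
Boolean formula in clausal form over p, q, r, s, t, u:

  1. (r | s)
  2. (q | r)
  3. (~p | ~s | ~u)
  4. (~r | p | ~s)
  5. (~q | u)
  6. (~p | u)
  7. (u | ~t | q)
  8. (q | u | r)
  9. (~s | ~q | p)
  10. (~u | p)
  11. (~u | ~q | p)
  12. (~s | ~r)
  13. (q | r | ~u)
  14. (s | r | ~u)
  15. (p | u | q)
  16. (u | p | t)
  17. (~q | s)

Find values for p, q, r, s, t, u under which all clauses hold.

p=True  q=False  r=True  s=False  t=False  u=True

Branch on p: take p = True.
  then u is forced to True.
  then s is forced to False.
  then r is forced to True.
  then q is forced to False.
t is now unconstrained; take t = False.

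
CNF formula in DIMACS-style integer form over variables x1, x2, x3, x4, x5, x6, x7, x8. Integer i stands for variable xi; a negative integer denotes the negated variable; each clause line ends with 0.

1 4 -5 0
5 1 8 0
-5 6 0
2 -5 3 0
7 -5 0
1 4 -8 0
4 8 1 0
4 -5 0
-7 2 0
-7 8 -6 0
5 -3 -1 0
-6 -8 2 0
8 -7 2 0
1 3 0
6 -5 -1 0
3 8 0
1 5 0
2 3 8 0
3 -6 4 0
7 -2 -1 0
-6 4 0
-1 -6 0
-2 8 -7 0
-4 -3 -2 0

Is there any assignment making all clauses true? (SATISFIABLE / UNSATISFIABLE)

SATISFIABLE

Set x1 = True and propagate.
  then x6 is forced to False.
  then x5 is forced to False.
  then x3 is forced to False.
  then x8 is forced to True.
Try x2 = True.
  then x7 is forced to True.
x4 is now unconstrained; take x4 = True.
So x1=T, x2=T, x3=F, x4=T, x5=F, x6=F, x7=T, x8=T is a satisfying assignment.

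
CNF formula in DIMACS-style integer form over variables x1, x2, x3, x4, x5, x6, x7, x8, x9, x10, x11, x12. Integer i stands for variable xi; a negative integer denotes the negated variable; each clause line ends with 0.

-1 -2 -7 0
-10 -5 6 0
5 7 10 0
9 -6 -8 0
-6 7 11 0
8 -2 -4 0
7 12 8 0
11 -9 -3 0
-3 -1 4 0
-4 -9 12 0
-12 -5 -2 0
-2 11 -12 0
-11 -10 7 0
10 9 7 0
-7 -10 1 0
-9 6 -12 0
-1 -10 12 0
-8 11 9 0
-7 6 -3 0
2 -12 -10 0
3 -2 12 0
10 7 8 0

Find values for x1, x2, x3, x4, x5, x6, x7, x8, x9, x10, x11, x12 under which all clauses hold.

x1=False, x2=False, x3=False, x4=True, x5=True, x6=True, x7=True, x8=True, x9=True, x10=False, x11=True, x12=True

Set x1 = False and propagate.
For the remaining variables, x2 = False, x3 = False, x4 = True, x5 = True, x6 = True, x7 = True, x8 = True, x9 = True, x10 = False, x11 = True, x12 = True works.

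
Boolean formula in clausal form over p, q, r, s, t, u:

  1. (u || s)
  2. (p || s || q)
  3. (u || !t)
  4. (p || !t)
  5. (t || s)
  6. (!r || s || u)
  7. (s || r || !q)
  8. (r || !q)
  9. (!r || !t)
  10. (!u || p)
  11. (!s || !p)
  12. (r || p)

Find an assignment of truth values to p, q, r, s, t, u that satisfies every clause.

Set p = True and propagate.
  then s is forced to False.
  then u is forced to True.
  then t is forced to True.
  then r is forced to False.
  then q is forced to False.
Check each clause:
  1. (s || u) — u is true.
  2. (s || q || p) — p is true.
  3. (u || !t) — u is true.
  4. (p || !t) — p is true.
  5. (t || s) — t is true.
  6. (u || s || !r) — !r is true.
  7. (r || !q || s) — !q is true.
  8. (r || !q) — !q is true.
  9. (!t || !r) — !r is true.
  10. (p || !u) — p is true.
  11. (!p || !s) — !s is true.
  12. (r || p) — p is true.

p = T, q = F, r = F, s = F, t = T, u = T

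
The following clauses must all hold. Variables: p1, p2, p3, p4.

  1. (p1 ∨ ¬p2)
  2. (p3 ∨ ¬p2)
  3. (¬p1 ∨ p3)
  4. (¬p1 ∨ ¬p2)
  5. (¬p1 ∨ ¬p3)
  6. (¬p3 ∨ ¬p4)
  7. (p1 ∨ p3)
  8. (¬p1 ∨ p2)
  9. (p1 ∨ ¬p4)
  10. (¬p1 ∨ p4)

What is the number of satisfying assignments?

1

Satisfying assignments:
  p1=F p2=F p3=T p4=F
Count: 1.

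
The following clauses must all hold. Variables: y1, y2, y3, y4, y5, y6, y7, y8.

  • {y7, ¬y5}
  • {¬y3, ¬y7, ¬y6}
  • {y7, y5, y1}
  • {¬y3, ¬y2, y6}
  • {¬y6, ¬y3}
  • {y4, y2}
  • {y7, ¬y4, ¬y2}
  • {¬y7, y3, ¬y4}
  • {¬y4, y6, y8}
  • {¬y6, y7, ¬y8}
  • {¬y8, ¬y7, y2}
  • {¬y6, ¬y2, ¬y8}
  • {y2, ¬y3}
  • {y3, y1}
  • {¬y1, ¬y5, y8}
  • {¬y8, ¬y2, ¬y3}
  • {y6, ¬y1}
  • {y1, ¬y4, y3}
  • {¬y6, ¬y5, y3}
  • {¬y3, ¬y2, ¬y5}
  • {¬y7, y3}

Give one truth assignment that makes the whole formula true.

y1=T, y2=T, y3=F, y4=F, y5=F, y6=T, y7=F, y8=F

Set y1 = True and propagate.
  then y6 is forced to True.
  then y3 is forced to False.
  then y5 is forced to False.
  then y7 is forced to False.
  then y8 is forced to False.
The remaining clauses are satisfied by y2 = True, y4 = False.
Every clause has at least one true literal under this assignment.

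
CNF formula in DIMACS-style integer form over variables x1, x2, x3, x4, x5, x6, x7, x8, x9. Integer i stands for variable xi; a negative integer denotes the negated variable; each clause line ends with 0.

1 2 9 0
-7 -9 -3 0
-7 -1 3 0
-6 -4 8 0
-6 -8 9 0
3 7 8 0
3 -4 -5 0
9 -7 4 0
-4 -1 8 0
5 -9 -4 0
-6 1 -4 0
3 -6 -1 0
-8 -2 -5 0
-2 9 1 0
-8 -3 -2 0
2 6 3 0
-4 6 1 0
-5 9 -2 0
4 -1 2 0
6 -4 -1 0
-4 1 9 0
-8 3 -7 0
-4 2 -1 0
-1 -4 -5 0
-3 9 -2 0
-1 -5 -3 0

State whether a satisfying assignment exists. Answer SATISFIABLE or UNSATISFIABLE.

SATISFIABLE

Try x1 = False.
For the remaining variables, x2 = False, x3 = True, x4 = False, x5 = True, x6 = True, x7 = False, x8 = True, x9 = True works.
So x1=F, x2=F, x3=T, x4=F, x5=T, x6=T, x7=F, x8=T, x9=T is a satisfying assignment.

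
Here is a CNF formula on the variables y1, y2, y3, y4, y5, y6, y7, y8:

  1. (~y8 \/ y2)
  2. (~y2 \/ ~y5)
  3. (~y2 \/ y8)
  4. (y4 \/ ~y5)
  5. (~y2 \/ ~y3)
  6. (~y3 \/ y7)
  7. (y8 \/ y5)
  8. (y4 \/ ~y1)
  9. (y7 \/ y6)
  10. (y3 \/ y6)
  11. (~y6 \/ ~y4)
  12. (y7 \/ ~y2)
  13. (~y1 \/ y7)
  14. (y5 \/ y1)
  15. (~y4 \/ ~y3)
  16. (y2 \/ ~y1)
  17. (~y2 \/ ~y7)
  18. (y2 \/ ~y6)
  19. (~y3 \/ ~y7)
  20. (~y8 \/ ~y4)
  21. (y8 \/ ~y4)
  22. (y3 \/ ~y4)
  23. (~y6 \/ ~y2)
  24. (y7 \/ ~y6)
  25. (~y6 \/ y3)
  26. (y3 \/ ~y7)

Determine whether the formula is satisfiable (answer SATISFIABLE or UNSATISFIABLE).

y2 = True:
  propagation gives y5=False, y8=True, y3=False, y6=True; an empty clause results — contradiction.
y2 = False:
  propagation gives y8=False, y5=True, y4=True; an empty clause results — contradiction.
Every branch closes, so no satisfying assignment exists.

UNSATISFIABLE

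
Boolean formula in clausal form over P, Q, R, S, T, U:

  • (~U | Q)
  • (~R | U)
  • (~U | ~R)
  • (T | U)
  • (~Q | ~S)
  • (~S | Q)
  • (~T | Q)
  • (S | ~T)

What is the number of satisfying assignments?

Satisfying assignments:
  P=0 Q=1 R=0 S=0 T=0 U=1
  P=1 Q=1 R=0 S=0 T=0 U=1
Count: 2.

2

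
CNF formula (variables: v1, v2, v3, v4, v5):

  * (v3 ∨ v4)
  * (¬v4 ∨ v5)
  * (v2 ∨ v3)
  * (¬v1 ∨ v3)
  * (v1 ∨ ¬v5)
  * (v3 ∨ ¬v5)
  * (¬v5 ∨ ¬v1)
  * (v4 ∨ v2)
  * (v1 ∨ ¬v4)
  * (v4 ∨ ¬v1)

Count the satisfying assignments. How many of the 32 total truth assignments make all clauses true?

1

Satisfying assignments:
  v1=0 v2=1 v3=1 v4=0 v5=0
Count: 1.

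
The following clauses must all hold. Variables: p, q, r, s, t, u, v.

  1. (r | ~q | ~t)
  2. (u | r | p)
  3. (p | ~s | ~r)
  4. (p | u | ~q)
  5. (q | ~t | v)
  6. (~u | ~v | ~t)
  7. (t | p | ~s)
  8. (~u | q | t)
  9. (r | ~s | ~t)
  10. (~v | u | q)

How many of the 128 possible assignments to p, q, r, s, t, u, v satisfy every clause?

32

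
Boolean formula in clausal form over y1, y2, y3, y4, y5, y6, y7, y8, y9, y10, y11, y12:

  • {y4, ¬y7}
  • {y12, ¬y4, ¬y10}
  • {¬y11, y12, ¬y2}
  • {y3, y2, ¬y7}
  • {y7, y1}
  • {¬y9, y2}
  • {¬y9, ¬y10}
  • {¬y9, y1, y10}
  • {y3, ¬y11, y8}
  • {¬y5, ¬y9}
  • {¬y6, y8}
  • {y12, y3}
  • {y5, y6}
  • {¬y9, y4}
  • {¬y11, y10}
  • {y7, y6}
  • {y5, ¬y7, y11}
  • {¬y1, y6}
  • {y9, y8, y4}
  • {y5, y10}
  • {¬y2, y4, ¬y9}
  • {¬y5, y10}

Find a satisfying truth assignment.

y1=True, y2=False, y3=True, y4=False, y5=True, y6=True, y7=False, y8=True, y9=False, y10=True, y11=False, y12=False

Pure literal: y3 appears only positively; assign y3 = True.
y8 occurs only positively in the remaining clauses — set y8 = True.
Set y1 = True and propagate.
  then y6 is forced to True.
Branch on y2: take y2 = False.
  then y9 is forced to False.
Try y4 = False.
  then y7 is forced to False.
The remaining clauses are satisfied by y5 = True, y10 = True, y11 = False, y12 = False.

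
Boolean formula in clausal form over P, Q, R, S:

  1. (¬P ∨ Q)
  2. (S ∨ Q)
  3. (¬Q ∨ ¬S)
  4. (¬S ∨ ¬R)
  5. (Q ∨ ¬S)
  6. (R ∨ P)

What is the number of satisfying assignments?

3

Satisfying assignments:
  P=F Q=T R=T S=F
  P=T Q=T R=F S=F
  P=T Q=T R=T S=F
That's 3 in total.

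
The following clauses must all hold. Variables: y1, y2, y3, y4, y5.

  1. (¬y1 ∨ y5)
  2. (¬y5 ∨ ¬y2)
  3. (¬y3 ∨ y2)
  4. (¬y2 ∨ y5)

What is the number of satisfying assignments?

Satisfying assignments:
  y1=0 y2=0 y3=0 y4=0 y5=0
  y1=0 y2=0 y3=0 y4=0 y5=1
  y1=0 y2=0 y3=0 y4=1 y5=0
  y1=0 y2=0 y3=0 y4=1 y5=1
  y1=1 y2=0 y3=0 y4=0 y5=1
  y1=1 y2=0 y3=0 y4=1 y5=1
Count: 6.

6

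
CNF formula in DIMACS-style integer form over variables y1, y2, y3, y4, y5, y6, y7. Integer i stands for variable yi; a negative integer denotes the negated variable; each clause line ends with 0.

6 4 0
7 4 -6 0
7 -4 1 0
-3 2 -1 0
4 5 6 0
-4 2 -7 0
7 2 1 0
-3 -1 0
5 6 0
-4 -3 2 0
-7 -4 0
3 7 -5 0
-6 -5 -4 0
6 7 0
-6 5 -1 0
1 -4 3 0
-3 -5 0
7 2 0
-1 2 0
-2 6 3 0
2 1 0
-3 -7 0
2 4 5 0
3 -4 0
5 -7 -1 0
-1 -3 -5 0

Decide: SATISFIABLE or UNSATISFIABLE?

Branch on y1: take y1 = False.
  then y2 is forced to True.
Set y3 = False and propagate.
  then y4 is forced to False.
  then y6 is forced to True.
  then y7 is forced to True.
y5 is now unconstrained; take y5 = False.
So y1=False, y2=True, y3=False, y4=False, y5=False, y6=True, y7=True is a satisfying assignment.

SATISFIABLE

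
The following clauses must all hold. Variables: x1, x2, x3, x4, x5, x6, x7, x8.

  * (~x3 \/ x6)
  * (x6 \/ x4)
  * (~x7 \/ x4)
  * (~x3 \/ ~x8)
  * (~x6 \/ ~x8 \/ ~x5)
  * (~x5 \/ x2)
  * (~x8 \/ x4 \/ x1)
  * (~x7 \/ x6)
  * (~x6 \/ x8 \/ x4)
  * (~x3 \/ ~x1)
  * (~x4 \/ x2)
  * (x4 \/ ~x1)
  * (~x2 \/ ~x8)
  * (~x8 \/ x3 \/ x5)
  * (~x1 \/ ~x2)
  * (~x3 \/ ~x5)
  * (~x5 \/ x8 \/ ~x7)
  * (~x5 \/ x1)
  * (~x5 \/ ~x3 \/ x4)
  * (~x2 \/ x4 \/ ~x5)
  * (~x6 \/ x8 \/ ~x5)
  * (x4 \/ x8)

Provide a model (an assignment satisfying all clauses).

x1=False, x2=True, x3=True, x4=True, x5=False, x6=True, x7=False, x8=False

x7 occurs only negated in the remaining clauses — set x7 = False.
Branch on x1: take x1 = False.
  then x5 is forced to False.
Branch on x2: take x2 = True.
  then x8 is forced to False.
  then x4 is forced to True.
Try x3 = True.
  then x6 is forced to True.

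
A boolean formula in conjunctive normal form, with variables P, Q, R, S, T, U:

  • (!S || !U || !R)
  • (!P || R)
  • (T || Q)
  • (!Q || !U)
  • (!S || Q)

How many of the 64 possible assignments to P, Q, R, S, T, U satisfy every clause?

18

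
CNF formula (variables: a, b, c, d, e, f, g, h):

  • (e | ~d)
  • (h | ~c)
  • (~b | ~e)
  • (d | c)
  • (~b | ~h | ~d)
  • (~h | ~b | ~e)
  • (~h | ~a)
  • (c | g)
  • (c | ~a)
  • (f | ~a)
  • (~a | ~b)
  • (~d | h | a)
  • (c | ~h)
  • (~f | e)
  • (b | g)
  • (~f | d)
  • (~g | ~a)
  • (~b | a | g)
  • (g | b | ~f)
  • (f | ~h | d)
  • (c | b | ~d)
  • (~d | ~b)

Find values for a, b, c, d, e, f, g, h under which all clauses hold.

a=False, b=False, c=True, d=True, e=True, f=True, g=True, h=True

Set a = False and propagate.
Branch on b: take b = False.
  then g is forced to True.
Try c = True.
  then h is forced to True.
The remaining clauses are satisfied by d = True, e = True, f = True.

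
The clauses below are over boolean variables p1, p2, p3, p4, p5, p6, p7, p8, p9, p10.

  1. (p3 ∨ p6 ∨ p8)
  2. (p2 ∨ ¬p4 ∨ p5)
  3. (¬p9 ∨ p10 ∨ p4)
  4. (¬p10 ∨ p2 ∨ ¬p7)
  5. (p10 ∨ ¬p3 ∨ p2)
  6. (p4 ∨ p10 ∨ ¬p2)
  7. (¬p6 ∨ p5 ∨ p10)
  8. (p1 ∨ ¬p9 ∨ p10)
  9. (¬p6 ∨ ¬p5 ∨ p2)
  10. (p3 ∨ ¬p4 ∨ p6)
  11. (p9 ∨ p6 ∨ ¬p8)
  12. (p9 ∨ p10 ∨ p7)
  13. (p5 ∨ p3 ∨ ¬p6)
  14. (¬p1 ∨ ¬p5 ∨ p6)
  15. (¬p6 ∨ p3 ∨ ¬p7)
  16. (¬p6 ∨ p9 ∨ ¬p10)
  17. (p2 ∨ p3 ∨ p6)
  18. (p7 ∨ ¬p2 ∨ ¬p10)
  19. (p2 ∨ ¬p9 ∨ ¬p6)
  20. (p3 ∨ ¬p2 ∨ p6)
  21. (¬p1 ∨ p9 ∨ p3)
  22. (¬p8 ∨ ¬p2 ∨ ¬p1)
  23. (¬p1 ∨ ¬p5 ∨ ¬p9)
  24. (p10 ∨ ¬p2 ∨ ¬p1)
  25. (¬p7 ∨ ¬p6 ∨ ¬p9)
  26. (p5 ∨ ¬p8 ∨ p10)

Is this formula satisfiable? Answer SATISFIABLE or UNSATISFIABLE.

Branch on p1: take p1 = False.
Branch on p2: take p2 = False.
Branch on p3: take p3 = True.
  then p10 is forced to True.
  then p7 is forced to False.
For the remaining variables, p4 = False, p5 = False, p6 = False, p8 = False, p9 = False works.
So p1=False, p2=False, p3=True, p4=False, p5=False, p6=False, p7=False, p8=False, p9=False, p10=True is a satisfying assignment.

SATISFIABLE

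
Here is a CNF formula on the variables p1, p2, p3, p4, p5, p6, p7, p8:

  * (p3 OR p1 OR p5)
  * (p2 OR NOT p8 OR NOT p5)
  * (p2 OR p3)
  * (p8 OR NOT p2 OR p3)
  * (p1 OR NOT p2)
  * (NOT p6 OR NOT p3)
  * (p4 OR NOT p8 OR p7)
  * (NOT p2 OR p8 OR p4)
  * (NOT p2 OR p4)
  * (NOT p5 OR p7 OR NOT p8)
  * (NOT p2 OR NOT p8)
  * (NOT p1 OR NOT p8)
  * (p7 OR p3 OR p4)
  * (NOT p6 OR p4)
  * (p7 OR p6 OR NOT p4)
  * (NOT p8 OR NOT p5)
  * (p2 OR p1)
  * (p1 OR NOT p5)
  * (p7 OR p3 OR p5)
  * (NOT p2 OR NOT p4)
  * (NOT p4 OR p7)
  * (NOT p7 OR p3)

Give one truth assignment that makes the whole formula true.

p1=T, p2=F, p3=T, p4=F, p5=T, p6=F, p7=F, p8=F

Branch on p1: take p1 = True.
  then p8 is forced to False.
Branch on p2: take p2 = False.
  then p3 is forced to True.
  then p6 is forced to False.
Try p4 = False.
p5, p7 are now unconstrained; take p5 = True, p7 = False.
Check each clause:
  1. (p3 OR p5 OR p1) — p1 is true.
  2. (p2 OR NOT p8 OR NOT p5) — NOT p8 is true.
  3. (p3 OR p2) — p3 is true.
  4. (NOT p2 OR p8 OR p3) — p3 is true.
  5. (p1 OR NOT p2) — p1 is true.
  6. (NOT p6 OR NOT p3) — NOT p6 is true.
  7. (NOT p8 OR p7 OR p4) — NOT p8 is true.
  8. (NOT p2 OR p4 OR p8) — NOT p2 is true.
  9. (NOT p2 OR p4) — NOT p2 is true.
  10. (NOT p5 OR p7 OR NOT p8) — NOT p8 is true.
  11. (NOT p8 OR NOT p2) — NOT p8 is true.
  12. (NOT p1 OR NOT p8) — NOT p8 is true.
  13. (p4 OR p3 OR p7) — p3 is true.
  14. (NOT p6 OR p4) — NOT p6 is true.
  15. (p6 OR NOT p4 OR p7) — NOT p4 is true.
  16. (NOT p5 OR NOT p8) — NOT p8 is true.
  17. (p2 OR p1) — p1 is true.
  18. (p1 OR NOT p5) — p1 is true.
  19. (p5 OR p3 OR p7) — p3 is true.
  20. (NOT p4 OR NOT p2) — NOT p4 is true.
  21. (p7 OR NOT p4) — NOT p4 is true.
  22. (NOT p7 OR p3) — NOT p7 is true.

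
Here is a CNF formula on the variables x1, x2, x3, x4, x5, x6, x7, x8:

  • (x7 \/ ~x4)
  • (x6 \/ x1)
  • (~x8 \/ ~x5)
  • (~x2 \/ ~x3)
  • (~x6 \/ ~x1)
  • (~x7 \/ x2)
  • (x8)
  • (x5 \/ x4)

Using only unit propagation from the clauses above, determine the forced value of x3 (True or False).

False

(x8) is a unit clause: x8 = True.
(~x8 \/ ~x5) with x8 = True leaves only ~x5, so x5 = False.
(x5 \/ x4) with x5 = False leaves only x4, so x4 = True.
In (~x4 \/ x7), ~x4 is now false; x7 must hold, so x7 = True.
(~x7 \/ x2): since x7 = True, the clause reduces to (x2). x2 = True.
(~x2 \/ ~x3): since x2 = True, the clause reduces to (~x3). x3 = False.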